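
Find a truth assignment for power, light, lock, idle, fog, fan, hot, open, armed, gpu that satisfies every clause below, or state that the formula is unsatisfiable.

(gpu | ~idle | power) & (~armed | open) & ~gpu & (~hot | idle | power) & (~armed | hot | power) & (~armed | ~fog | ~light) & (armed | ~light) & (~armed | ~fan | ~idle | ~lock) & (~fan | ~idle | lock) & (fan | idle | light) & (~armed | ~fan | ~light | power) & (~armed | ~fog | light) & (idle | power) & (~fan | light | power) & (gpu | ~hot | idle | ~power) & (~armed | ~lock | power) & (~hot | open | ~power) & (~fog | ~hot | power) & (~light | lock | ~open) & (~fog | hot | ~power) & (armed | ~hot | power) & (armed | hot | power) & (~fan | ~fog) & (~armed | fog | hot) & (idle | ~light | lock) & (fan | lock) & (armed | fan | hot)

power = True, light = False, lock = True, idle = False, fog = False, fan = True, hot = False, open = False, armed = False, gpu = False

Unit clause (~gpu) forces gpu = False.
Set power = True.
Set light = False.
Set lock = True.
Set idle = False.
  then (fan | idle | light) forces fan = True.
  then (gpu | ~hot | idle | ~power) forces hot = False.
  then (~fog | hot | ~power) forces fog = False.
  then (~armed | fog | hot) forces armed = False.
Set open = False.
All clauses satisfied.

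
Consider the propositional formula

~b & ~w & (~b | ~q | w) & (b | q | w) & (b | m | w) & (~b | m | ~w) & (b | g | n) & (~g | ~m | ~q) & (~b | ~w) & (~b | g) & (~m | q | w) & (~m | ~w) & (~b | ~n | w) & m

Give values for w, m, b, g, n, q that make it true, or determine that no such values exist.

w: False; m: True; b: False; g: False; n: True; q: True

Unit clause (~b) forces b = False.
Unit clause (~w) forces w = False.
In (b | q | w) only q is left, so q = True.
In (b | m | w) only m is left, so m = True.
In (~g | ~m | ~q) only ~g is left, so g = False.
In (b | g | n) only n is left, so n = True.
All clauses satisfied.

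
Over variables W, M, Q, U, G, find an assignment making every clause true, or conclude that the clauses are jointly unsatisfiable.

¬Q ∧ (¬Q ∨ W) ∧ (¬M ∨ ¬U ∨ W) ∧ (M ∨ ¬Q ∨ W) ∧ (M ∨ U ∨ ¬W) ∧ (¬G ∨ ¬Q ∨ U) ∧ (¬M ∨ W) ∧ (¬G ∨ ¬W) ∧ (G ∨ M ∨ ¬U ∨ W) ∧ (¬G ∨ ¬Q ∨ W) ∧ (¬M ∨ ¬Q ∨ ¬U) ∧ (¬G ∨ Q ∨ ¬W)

Unit clause (¬Q) forces Q = False.
Set W = False.
  then (¬M ∨ W) forces M = False.
Set U = True.
  then (G ∨ M ∨ ¬U ∨ W) forces G = True.
All clauses satisfied.

W: False, M: False, Q: False, U: True, G: True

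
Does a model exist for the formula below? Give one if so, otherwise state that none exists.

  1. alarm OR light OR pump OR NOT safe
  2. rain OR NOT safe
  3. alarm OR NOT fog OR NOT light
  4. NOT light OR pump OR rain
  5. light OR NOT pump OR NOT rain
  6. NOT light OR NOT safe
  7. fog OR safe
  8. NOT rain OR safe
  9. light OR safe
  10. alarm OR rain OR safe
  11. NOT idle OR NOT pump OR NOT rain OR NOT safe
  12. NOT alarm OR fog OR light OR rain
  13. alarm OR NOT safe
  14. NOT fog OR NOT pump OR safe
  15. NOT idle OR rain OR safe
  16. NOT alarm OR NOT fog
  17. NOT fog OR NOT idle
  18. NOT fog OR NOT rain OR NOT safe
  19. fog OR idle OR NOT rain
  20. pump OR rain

Set light = False.
  then (light OR safe) forces safe = True.
  then (alarm OR NOT safe) forces alarm = True.
  then (NOT alarm OR NOT fog) forces fog = False.
  then (rain OR NOT safe) forces rain = True.
  then (light OR NOT pump OR NOT rain) forces pump = False.
  then (fog OR idle OR NOT rain) forces idle = True.
All clauses satisfied.

light=F, rain=T, fog=F, idle=T, alarm=T, pump=F, safe=T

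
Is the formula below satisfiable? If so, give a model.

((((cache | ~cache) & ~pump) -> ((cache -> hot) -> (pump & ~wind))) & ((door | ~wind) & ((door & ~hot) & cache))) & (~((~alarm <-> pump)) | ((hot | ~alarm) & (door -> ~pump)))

pump = True; alarm = True; hot = False; door = True; cache = True; wind = False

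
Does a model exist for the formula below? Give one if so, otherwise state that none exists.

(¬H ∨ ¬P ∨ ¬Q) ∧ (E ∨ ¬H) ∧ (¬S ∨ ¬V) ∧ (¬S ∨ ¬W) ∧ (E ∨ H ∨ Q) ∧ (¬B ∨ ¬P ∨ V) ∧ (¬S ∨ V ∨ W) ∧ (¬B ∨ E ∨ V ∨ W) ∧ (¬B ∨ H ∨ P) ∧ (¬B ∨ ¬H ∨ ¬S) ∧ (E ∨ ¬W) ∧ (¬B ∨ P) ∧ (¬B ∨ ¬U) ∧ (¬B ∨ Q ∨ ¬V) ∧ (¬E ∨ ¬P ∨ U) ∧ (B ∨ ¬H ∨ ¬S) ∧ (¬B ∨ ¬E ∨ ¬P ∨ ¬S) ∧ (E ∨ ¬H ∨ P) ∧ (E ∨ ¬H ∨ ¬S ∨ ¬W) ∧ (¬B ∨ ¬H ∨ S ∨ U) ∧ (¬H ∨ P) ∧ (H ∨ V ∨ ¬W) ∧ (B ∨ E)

Set S = False.
Set Q = True.
Set B = False.
  then (B ∨ E) forces E = True.
Try H = True:
  (¬H ∨ ¬P ∨ ¬Q) forces P = False.
  clause (¬H ∨ P) is falsified — backtrack.
So H = False.
Set W = False.
Set V = False.
Set U = True.
Set P = False.
All clauses satisfied.

S = False, Q = True, B = False, H = False, W = False, V = False, E = True, U = True, P = False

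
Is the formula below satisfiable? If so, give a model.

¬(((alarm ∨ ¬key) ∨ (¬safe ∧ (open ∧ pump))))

alarm = False, safe = False, pump = True, key = True, open = False

  ¬(((alarm ∨ ¬key) ∨ (¬safe ∧ (open ∧ pump)))) = True
    (alarm ∨ ¬key) ∨ (¬safe ∧ (open ∧ pump)) = False
      alarm ∨ ¬key = False
        ¬key = False
      ¬safe ∧ (open ∧ pump) = False
        ¬safe = True
        open ∧ pump = False
The formula evaluates to True.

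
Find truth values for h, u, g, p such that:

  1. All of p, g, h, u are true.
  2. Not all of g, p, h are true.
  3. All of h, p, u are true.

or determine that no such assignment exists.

Unsatisfiable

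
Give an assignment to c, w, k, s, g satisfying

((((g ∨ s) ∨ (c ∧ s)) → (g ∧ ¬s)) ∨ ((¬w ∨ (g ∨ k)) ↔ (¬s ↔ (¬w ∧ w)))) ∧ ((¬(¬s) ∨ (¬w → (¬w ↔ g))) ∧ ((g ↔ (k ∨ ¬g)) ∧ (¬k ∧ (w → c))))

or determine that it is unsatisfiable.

No satisfying assignment exists.

Case g = True: the formula simplifies to (¬s ∨ (¬s ↔ (¬w ∧ w))) ∧ ((¬(¬s) ∨ (¬w → ¬w)) ∧ (k ∧ (¬k ∧ (w → c)))).
  k = True: the conjunct ¬k is False.
  k = False: the conjunct k is False.
Case g = False: the conjunct g ↔ (k ∨ ¬g) becomes False ↔ (k ∨ True) = False.
Both cases fail — unsatisfiable.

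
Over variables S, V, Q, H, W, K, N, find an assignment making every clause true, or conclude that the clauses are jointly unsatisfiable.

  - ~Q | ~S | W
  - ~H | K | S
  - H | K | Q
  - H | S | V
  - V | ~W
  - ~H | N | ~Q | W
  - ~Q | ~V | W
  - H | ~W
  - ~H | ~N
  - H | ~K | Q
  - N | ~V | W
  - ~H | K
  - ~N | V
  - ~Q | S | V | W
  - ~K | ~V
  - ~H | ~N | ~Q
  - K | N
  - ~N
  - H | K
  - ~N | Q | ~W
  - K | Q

Unit clause (~N) forces N = False.
In (K | N) only K is left, so K = True.
In (~K | ~V) only ~V is left, so V = False.
In (V | ~W) only ~W is left, so W = False.
Set S = False.
  then (H | S | V) forces H = True.
  then (~H | N | ~Q | W) forces Q = False.
All clauses satisfied.

S=F, V=F, Q=F, H=T, W=F, K=T, N=F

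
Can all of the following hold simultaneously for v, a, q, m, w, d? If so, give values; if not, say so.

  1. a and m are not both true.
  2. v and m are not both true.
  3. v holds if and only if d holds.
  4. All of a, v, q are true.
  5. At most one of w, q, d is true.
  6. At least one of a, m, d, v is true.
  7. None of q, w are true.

Unsatisfiable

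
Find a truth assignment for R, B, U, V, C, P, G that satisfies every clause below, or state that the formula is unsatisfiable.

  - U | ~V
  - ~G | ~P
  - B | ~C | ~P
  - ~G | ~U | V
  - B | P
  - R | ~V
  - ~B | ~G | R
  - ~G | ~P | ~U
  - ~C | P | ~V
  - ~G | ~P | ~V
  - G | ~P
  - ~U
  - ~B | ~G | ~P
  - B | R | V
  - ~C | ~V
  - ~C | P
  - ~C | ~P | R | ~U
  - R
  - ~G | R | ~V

Unit clause (~U) forces U = False.
Unit clause (R) forces R = True.
In (U | ~V) only ~V is left, so V = False.
Try B = False:
  (B | P) forces P = True.
  (~G | ~P) forces G = False.
  clause (G | ~P) is falsified — backtrack.
So B = True.
Set C = False.
Set P = False.
Set G = False.
All clauses satisfied.

R = True, B = True, U = False, V = False, C = False, P = False, G = False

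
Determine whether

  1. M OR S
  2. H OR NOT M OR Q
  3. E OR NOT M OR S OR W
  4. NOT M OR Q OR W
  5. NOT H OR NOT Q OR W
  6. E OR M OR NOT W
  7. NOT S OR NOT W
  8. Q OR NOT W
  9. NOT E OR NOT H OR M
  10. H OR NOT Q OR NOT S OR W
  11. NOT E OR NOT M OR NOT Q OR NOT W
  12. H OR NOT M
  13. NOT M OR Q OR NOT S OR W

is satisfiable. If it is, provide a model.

Set S = True.
  then (NOT S OR NOT W) forces W = False.
Set E = False.
Set H = True.
  then (NOT H OR NOT Q OR W) forces Q = False.
  then (NOT M OR Q OR NOT S OR W) forces M = False.
All clauses satisfied.

S: True, E: False, H: True, W: False, M: False, Q: False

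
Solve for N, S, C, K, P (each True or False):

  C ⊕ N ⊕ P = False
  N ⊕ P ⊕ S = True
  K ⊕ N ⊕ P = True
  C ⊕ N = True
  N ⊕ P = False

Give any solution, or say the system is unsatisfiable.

N = True, S = True, C = False, K = True, P = True

C ⊕ N ⊕ P = F ⊕ T ⊕ T = False ✓
N ⊕ P ⊕ S = T ⊕ T ⊕ T = True ✓
K ⊕ N ⊕ P = T ⊕ T ⊕ T = True ✓
C ⊕ N = F ⊕ T = True ✓
N ⊕ P = T ⊕ T = False ✓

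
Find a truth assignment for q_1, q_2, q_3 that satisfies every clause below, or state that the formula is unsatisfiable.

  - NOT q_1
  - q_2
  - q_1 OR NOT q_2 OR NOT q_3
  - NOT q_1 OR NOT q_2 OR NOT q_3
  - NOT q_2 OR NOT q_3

Unit clause (NOT q_1) forces q_1 = False.
Unit clause (q_2) forces q_2 = True.
In (q_1 OR NOT q_2 OR NOT q_3) only NOT q_3 is left, so q_3 = False.
Check each clause:
  (NOT q_1): NOT q_1 holds.
  (q_2): q_2 holds.
  (q_1 OR NOT q_2 OR NOT q_3): NOT q_3 holds.
  (NOT q_1 OR NOT q_2 OR NOT q_3): NOT q_1 holds.
  (NOT q_2 OR NOT q_3): NOT q_3 holds.
All clauses satisfied.

q_1 = False; q_2 = True; q_3 = False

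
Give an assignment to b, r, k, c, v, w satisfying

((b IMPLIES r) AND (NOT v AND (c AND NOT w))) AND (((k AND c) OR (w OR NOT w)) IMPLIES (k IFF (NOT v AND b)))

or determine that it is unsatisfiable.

b=F, r=T, k=F, c=T, v=F, w=F

  (b IMPLIES r) AND (NOT v AND (c AND NOT w)) = True
    b IMPLIES r = True
    NOT v AND (c AND NOT w) = True
      NOT v = True
      c AND NOT w = True
        NOT w = True
  ((k AND c) OR (w OR NOT w)) IMPLIES (k IFF (NOT v AND b)) = True
    (k AND c) OR (w OR NOT w) = True
      k AND c = False
      w OR NOT w = True
        NOT w = True
    k IFF (NOT v AND b) = True
      NOT v AND b = False
        NOT v = True
Both conjuncts True, so the formula holds.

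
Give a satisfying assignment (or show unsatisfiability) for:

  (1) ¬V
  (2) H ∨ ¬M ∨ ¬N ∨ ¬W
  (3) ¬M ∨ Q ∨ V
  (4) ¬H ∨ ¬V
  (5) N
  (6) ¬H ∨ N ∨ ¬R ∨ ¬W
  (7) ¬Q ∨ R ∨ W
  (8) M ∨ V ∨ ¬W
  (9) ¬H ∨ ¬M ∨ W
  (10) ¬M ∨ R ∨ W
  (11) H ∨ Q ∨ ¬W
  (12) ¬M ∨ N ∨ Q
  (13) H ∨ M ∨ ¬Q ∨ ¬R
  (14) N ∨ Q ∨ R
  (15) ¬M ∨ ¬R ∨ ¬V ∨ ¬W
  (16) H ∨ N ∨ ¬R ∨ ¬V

W = True, N = True, H = True, R = True, M = True, Q = True, V = False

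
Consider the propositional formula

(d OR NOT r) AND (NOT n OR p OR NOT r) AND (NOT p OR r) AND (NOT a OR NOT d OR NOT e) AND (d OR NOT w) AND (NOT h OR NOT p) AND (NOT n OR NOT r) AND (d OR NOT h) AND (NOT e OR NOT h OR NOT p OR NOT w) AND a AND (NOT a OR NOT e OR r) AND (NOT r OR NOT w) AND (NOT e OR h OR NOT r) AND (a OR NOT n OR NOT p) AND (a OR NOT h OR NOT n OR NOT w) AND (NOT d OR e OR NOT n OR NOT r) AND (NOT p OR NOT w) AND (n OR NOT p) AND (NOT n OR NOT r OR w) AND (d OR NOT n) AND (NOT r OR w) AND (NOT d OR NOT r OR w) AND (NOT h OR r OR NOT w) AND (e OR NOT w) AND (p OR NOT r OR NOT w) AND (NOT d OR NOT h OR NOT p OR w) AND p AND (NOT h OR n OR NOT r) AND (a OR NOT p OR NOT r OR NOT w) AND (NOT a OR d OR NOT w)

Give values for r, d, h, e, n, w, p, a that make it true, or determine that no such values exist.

No satisfying assignment exists.

Case n = True:
  (NOT n OR NOT r) forces r = False.
  (NOT p OR r) forces p = False.
  Clause (p) is falsified — contradiction.
Case n = False:
  (a) forces a = True.
  (n OR NOT p) forces p = False.
  Clause (p) is falsified — contradiction.
Both cases fail, so the formula is unsatisfiable.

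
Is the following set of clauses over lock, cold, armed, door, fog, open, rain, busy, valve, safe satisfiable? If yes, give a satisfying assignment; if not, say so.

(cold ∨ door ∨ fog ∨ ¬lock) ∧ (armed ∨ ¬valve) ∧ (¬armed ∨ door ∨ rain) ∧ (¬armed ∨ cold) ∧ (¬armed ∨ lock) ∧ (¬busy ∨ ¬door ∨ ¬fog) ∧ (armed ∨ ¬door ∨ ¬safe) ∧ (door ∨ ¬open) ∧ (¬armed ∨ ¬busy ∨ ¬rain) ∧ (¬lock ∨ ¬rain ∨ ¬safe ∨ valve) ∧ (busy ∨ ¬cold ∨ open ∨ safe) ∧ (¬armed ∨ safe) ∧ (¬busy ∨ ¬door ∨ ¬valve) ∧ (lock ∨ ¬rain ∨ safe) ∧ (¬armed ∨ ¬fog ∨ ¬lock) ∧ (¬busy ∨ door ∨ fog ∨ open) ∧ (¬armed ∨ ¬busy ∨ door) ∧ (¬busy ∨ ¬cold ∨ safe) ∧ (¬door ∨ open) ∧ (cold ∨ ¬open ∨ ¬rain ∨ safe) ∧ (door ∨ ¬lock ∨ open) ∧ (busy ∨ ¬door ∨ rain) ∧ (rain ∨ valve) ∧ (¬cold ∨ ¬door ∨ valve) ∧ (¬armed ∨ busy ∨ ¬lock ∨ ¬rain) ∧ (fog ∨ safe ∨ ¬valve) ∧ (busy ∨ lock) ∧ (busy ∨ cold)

lock=F, cold=T, armed=F, door=F, fog=T, open=F, rain=T, busy=T, valve=F, safe=T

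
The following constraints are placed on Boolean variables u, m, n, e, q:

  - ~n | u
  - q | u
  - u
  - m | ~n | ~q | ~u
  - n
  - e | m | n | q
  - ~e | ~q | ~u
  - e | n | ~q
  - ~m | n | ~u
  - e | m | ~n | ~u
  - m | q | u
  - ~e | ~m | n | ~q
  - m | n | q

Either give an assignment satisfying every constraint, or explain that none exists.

u = True, m = False, n = True, e = True, q = False

Unit clause (u) forces u = True.
Unit clause (n) forces n = True.
Set m = False.
  then (m | ~n | ~q | ~u) forces q = False.
  then (e | m | ~n | ~u) forces e = True.
All clauses satisfied.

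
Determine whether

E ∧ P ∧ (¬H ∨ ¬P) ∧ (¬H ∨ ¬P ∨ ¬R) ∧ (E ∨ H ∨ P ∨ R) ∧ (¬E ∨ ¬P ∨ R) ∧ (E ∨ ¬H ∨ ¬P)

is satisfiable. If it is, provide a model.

H = False, R = True, E = True, P = True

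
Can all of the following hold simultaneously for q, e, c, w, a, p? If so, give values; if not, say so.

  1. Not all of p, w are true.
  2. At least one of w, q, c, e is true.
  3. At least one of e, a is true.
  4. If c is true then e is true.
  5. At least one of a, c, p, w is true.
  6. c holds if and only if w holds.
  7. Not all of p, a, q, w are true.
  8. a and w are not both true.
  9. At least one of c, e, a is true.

q: False, e: True, c: False, w: False, a: True, p: False

  (1) {p, w}: 0/2 true — not all ✓
  (2) {w, q, c, e}: 1 true — at least one ✓
  (3) {e, a}: 2 true — at least one ✓
  (4) c=F ⇒ e: vacuous ✓
  (5) {a, c, p, w}: 1 true — at least one ✓
  (6) c=F, w=F — same ✓
  (7) {p, a, q, w}: 1/4 true — not all ✓
  (8) a=T, w=F — not both ✓
  (9) {c, e, a}: 2 true — at least one ✓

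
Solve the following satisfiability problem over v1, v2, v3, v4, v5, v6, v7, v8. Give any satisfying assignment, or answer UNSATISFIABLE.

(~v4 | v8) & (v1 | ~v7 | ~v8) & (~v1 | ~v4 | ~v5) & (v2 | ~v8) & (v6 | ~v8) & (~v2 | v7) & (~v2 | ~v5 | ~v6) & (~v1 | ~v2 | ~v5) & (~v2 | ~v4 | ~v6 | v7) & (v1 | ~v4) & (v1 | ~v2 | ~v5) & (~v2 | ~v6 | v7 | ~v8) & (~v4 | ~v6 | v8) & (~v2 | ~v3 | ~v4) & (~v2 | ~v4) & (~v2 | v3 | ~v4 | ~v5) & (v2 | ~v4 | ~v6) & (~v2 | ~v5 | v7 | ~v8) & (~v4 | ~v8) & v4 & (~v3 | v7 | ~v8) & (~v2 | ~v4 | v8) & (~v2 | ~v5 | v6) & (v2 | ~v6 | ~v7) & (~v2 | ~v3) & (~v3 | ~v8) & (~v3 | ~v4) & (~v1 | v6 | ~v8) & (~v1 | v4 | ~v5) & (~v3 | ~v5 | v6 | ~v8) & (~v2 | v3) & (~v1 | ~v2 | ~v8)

Case v4 = True:
  (~v4 | v8) forces v8 = True.
  Clause (~v4 | ~v8) is falsified — contradiction.
Case v4 = False:
  Clause (v4) is falsified — contradiction.
Both cases fail, so the formula is unsatisfiable.

No satisfying assignment exists.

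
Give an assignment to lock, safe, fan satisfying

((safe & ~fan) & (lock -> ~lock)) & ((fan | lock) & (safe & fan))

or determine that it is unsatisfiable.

Case fan = True: the conjunct ~fan is False.
Case fan = False: the conjunct fan is False.
Both cases fail — unsatisfiable.

Unsatisfiable — no assignment works.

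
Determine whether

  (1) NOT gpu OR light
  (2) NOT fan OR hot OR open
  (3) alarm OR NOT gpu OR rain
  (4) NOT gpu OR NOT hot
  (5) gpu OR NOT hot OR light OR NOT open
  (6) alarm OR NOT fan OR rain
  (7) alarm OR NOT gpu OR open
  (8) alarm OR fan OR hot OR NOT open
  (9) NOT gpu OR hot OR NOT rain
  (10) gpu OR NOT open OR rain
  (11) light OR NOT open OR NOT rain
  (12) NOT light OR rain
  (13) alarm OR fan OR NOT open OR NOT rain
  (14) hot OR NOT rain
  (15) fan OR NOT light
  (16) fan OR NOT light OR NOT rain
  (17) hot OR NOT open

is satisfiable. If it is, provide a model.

Set fan = True.
Try gpu = True:
  (NOT gpu OR light) forces light = True.
  (NOT gpu OR NOT hot) forces hot = False.
  (NOT fan OR hot OR open) forces open = True.
  clause (hot OR NOT open) is falsified — backtrack.
So gpu = False.
Set rain = False.
  then (alarm OR NOT fan OR rain) forces alarm = True.
  then (gpu OR NOT open OR rain) forces open = False.
  then (NOT light OR rain) forces light = False.
  then (NOT fan OR hot OR open) forces hot = True.
All clauses satisfied.

fan = True, gpu = False, rain = False, open = False, hot = True, light = False, alarm = True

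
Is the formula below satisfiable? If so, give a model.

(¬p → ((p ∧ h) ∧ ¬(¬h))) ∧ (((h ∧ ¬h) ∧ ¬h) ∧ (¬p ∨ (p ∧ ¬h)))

The formula is unsatisfiable.

Case h = True: the conjunct ¬h is False.
Case h = False: the conjunct h is False.
Both cases fail — unsatisfiable.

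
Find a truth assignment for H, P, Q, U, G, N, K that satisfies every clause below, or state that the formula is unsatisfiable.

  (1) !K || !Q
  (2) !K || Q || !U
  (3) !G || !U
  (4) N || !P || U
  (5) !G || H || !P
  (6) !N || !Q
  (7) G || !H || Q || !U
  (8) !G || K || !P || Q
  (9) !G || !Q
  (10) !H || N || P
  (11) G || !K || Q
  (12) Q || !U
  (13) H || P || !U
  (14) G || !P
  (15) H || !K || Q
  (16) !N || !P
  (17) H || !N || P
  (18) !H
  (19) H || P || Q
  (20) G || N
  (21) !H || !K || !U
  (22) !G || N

The formula is unsatisfiable.

Case N = True:
  (!N || !Q) forces Q = False.
  (Q || !U) forces U = False.
  (!N || !P) forces P = False.
  (H || !N || P) forces H = True.
  Clause (!H) is falsified — contradiction.
Case N = False:
  (!H) forces H = False.
  (G || N) forces G = True.
  Clause (!G || N) is falsified — contradiction.
Both cases fail, so the formula is unsatisfiable.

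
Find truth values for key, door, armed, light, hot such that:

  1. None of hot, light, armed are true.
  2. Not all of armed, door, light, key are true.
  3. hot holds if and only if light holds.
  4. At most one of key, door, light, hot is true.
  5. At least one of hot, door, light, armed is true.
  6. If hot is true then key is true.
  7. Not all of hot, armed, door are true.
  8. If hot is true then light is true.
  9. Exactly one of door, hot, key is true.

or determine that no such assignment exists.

key: False; door: True; armed: False; light: False; hot: False

  (1) {hot, light, armed}: 0 true — none ✓
  (2) {armed, door, light, key}: 1/4 true — not all ✓
  (3) hot=F, light=F — same ✓
  (4) {key, door, light, hot}: 1 true — at most one ✓
  (5) {hot, door, light, armed}: 1 true — at least one ✓
  (6) hot=F ⇒ key: vacuous ✓
  (7) {hot, armed, door}: 1/3 true — not all ✓
  (8) hot=F ⇒ light: vacuous ✓
  (9) {door, hot, key}: 1 true — exactly one ✓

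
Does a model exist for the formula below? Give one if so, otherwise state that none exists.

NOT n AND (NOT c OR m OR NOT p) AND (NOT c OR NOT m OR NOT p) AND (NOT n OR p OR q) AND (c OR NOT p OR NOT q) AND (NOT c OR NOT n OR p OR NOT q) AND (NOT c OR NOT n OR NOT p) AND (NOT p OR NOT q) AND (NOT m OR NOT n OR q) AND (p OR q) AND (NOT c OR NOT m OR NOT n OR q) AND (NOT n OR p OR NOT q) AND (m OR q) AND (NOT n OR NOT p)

q = True; p = False; c = False; n = False; m = True

Unit clause (NOT n) forces n = False.
Set q = True.
  then (NOT p OR NOT q) forces p = False.
Set c = False.
Set m = True.
All clauses satisfied.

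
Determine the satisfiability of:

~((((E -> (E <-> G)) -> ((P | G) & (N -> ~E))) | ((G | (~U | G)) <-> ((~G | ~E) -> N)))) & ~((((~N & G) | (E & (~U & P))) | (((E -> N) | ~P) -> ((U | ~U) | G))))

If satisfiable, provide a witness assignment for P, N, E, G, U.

UNSATISFIABLE

The conjunct ~((((~N & G) | (E & (~U & P))) | (((E -> N) | ~P) -> ((U | ~U) | G)))) is unsatisfiable on its own:
  U = True: this becomes ~(((~N & G) | True)) = False.
  U = False: this becomes ~((((~N & G) | (E & P)) | True)) = False.
So the whole conjunction is unsatisfiable.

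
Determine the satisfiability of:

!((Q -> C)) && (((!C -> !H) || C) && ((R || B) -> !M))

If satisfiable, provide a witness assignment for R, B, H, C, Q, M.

R=T, B=T, H=F, C=F, Q=T, M=F

  !((Q -> C)) = True
    Q -> C = False
  ((!C -> !H) || C) && ((R || B) -> !M) = True
    (!C -> !H) || C = True
      !C -> !H = True
        !C = True
        !H = True
    (R || B) -> !M = True
      R || B = True
      !M = True
Both conjuncts True, so the formula holds.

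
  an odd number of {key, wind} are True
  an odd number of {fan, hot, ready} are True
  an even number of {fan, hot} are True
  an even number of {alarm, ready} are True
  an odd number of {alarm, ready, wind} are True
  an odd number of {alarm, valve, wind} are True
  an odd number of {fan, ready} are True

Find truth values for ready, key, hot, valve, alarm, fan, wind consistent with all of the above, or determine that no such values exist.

ready = True; key = False; hot = False; valve = True; alarm = True; fan = False; wind = True

{key, wind}: 1 true → odd ✓
{fan, hot, ready}: 1 true → odd ✓
{fan, hot}: 0 true → even ✓
{alarm, ready}: 2 true → even ✓
{alarm, ready, wind}: 3 true → odd ✓
{alarm, valve, wind}: 3 true → odd ✓
{fan, ready}: 1 true → odd ✓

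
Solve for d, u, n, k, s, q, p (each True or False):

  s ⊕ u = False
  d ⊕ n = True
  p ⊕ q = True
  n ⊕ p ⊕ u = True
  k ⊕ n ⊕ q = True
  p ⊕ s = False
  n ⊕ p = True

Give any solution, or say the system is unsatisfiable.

d=F; u=F; n=T; k=T; s=F; q=T; p=F

s ⊕ u = F ⊕ F = False ✓
d ⊕ n = F ⊕ T = True ✓
p ⊕ q = F ⊕ T = True ✓
n ⊕ p ⊕ u = T ⊕ F ⊕ F = True ✓
k ⊕ n ⊕ q = T ⊕ T ⊕ T = True ✓
p ⊕ s = F ⊕ F = False ✓
n ⊕ p = T ⊕ F = True ✓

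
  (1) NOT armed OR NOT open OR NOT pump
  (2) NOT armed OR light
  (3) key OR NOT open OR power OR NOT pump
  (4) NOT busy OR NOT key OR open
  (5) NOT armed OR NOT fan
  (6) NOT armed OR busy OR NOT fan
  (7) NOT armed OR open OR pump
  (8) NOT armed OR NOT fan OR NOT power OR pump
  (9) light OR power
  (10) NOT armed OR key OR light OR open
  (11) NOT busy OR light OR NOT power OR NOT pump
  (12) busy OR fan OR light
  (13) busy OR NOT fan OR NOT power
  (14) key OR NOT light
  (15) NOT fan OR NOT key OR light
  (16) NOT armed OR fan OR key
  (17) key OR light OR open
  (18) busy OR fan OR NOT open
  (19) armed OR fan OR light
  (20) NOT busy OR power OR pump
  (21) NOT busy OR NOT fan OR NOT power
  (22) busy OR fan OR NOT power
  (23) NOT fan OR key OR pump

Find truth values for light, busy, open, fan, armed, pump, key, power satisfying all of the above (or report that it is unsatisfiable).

Try light = False:
  (NOT armed OR light) forces armed = False.
  (light OR power) forces power = True.
  (armed OR fan OR light) forces fan = True.
  (busy OR NOT fan OR NOT power) forces busy = True.
  clause (NOT busy OR NOT fan OR NOT power) is falsified — backtrack.
So light = True.
  then (key OR NOT light) forces key = True.
Set busy = True.
  then (NOT busy OR NOT key OR open) forces open = True.
Set fan = False.
Set armed = False.
Set pump = True.
Set power = True.
All clauses satisfied.

light: True, busy: True, open: True, fan: False, armed: False, pump: True, key: True, power: True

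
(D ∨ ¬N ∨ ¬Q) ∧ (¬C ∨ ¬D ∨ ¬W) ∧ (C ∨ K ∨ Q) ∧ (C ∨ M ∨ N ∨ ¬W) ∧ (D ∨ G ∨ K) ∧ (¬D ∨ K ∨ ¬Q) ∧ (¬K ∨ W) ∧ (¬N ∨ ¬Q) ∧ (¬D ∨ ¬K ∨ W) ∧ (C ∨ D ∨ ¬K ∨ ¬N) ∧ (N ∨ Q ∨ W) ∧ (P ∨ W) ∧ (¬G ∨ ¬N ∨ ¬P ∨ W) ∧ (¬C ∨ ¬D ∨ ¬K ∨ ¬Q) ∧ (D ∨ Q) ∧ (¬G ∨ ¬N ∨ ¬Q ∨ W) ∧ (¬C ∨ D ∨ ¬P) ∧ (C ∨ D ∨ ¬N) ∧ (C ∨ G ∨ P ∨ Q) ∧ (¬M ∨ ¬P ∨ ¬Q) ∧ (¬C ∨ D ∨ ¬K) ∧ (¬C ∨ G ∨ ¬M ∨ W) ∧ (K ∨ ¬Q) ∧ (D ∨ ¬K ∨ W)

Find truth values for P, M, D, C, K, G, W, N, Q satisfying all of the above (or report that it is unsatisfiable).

Set P = True.
Set M = True.
  then (¬M ∨ ¬P ∨ ¬Q) forces Q = False.
  then (D ∨ Q) forces D = True.
Try C = True:
  (¬C ∨ ¬D ∨ ¬W) forces W = False.
  (¬K ∨ W) forces K = False.
  (N ∨ Q ∨ W) forces N = True.
  (¬G ∨ ¬N ∨ ¬P ∨ W) forces G = False.
  clause (¬C ∨ G ∨ ¬M ∨ W) is falsified — backtrack.
So C = False.
  then (C ∨ K ∨ Q) forces K = True.
  then (¬K ∨ W) forces W = True.
Set G = False.
Set N = True.
All clauses satisfied.

P: True, M: True, D: True, C: False, K: True, G: False, W: True, N: True, Q: False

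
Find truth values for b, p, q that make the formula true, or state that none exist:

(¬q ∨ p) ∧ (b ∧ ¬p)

b: True, p: False, q: False

  ¬q ∨ p = True
    ¬q = True
  b ∧ ¬p = True
    ¬p = True
Both conjuncts True, so the formula holds.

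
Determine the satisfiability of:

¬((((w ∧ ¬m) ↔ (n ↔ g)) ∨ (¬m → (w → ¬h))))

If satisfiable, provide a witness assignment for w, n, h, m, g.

w: True, n: False, h: True, m: False, g: True

  ¬((((w ∧ ¬m) ↔ (n ↔ g)) ∨ (¬m → (w → ¬h)))) = True
    ((w ∧ ¬m) ↔ (n ↔ g)) ∨ (¬m → (w → ¬h)) = False
      (w ∧ ¬m) ↔ (n ↔ g) = False
        w ∧ ¬m = True
          ¬m = True
        n ↔ g = False
      ¬m → (w → ¬h) = False
        ¬m = True
        w → ¬h = False
          ¬h = False
The formula evaluates to True.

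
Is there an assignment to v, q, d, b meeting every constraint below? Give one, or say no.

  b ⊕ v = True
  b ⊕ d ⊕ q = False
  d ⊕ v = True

v = True, q = False, d = False, b = False

b ⊕ v = F ⊕ T = True ✓
b ⊕ d ⊕ q = F ⊕ F ⊕ F = False ✓
d ⊕ v = F ⊕ T = True ✓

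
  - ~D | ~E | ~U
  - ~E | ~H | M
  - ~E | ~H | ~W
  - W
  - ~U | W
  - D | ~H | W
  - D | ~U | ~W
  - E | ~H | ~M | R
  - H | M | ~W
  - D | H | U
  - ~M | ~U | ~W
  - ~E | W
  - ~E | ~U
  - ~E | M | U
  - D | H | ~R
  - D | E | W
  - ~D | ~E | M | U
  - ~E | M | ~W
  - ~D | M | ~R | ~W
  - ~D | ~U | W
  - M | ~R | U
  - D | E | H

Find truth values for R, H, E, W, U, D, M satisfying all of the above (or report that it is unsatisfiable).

Unit clause (W) forces W = True.
Set R = False.
Set H = True.
  then (~E | ~H | ~W) forces E = False.
  then (E | ~H | ~M | R) forces M = False.
Set U = True.
  then (D | ~U | ~W) forces D = True.
All clauses satisfied.

R: False; H: True; E: False; W: True; U: True; D: True; M: False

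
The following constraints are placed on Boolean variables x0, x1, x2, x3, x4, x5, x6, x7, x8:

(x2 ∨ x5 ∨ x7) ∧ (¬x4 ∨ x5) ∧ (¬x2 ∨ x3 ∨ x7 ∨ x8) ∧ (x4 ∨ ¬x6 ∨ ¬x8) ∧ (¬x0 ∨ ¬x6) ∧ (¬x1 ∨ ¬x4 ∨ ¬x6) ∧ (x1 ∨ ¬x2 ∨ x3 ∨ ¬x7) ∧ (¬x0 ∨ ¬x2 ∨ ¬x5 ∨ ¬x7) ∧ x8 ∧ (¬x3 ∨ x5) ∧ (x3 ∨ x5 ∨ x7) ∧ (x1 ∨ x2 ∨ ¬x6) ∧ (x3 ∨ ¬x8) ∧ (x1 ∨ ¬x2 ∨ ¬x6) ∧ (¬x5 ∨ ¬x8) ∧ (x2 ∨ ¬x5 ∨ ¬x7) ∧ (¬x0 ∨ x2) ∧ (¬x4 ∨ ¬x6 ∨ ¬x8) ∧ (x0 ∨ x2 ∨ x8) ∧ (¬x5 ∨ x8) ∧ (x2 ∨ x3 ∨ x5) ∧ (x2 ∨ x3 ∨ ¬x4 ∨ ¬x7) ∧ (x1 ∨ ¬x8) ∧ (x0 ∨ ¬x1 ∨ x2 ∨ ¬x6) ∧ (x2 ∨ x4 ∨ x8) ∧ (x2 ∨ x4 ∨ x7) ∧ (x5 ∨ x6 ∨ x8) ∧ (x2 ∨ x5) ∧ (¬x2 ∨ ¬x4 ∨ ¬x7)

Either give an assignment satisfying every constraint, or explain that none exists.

Unsatisfiable — no assignment works.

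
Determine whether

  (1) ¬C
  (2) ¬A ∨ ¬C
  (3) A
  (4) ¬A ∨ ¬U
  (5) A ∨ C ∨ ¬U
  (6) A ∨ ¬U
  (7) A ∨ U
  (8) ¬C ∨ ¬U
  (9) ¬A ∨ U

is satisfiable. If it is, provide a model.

The formula is unsatisfiable.

Case C = True:
  Clause (¬C) is falsified — contradiction.
Case C = False:
  (A) forces A = True.
  (¬A ∨ ¬U) forces U = False.
  Clause (¬A ∨ U) is falsified — contradiction.
Both cases fail, so the formula is unsatisfiable.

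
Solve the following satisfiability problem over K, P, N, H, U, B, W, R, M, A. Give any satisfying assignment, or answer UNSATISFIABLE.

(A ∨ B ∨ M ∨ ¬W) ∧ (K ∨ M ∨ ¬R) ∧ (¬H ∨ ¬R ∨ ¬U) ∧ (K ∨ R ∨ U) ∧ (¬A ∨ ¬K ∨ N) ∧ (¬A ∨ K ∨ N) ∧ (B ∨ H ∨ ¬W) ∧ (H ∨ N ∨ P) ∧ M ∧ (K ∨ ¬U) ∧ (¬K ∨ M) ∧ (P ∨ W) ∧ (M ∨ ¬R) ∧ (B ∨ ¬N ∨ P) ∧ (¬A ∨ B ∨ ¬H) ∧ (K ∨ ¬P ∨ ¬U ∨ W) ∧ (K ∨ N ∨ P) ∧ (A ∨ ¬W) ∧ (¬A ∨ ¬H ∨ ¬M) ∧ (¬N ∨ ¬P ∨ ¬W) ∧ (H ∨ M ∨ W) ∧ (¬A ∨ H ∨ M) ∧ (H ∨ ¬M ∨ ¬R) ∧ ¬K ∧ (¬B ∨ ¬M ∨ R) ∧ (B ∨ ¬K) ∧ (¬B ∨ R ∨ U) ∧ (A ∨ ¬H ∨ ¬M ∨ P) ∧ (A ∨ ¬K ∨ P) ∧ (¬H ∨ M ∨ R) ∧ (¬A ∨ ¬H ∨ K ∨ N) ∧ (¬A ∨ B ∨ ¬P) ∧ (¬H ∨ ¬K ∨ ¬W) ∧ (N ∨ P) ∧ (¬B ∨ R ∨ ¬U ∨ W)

K=F, P=T, N=F, H=T, U=F, B=T, W=F, R=T, M=T, A=F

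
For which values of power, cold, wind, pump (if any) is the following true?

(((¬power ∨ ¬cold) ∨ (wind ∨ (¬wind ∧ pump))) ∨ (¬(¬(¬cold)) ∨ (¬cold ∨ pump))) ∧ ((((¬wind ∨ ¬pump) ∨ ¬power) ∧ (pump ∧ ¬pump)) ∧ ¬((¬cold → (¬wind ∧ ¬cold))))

Case pump = True: the conjunct ¬pump is False.
Case pump = False: the conjunct pump is False.
Both cases fail — unsatisfiable.

No satisfying assignment exists.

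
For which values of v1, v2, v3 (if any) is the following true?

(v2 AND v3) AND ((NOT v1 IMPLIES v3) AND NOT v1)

v1=F, v2=T, v3=T

  v2 AND v3 = True
  (NOT v1 IMPLIES v3) AND NOT v1 = True
    NOT v1 IMPLIES v3 = True
      NOT v1 = True
    NOT v1 = True
Both conjuncts True, so the formula holds.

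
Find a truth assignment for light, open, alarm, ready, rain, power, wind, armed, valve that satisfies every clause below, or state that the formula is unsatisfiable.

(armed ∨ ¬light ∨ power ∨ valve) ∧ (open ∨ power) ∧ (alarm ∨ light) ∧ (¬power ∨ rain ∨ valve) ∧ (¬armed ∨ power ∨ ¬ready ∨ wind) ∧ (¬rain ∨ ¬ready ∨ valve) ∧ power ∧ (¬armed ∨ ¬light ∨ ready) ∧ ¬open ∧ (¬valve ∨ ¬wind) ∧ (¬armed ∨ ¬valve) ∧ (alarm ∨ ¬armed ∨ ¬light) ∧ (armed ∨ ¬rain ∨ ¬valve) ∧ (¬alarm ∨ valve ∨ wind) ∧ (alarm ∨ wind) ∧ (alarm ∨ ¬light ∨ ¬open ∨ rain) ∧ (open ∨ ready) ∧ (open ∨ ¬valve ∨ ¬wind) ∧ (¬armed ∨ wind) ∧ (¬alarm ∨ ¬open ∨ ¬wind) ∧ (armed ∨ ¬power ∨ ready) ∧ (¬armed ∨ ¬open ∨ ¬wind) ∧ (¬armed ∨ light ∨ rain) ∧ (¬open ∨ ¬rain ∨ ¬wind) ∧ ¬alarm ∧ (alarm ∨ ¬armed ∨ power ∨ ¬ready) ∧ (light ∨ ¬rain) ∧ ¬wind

Unsatisfiable

Case wind = True:
  Clause (¬wind) is falsified — contradiction.
Case wind = False:
  (power) forces power = True.
  (¬open) forces open = False.
  (alarm ∨ wind) forces alarm = True.
  Clause (¬alarm) is falsified — contradiction.
Both cases fail, so the formula is unsatisfiable.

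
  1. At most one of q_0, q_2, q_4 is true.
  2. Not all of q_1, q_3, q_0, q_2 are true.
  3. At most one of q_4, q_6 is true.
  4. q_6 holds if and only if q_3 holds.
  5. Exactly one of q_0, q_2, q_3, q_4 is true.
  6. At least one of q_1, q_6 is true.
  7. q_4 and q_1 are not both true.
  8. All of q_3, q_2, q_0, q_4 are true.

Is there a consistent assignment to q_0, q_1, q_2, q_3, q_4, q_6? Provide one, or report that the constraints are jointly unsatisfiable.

Unsatisfiable

Case q_0 = True:
  (1) with q_0=T forces q_2 = False.
  Constraint (8) is violated (q_2=F) — contradiction.
Case q_0 = False:
  Constraint (8) is violated (q_0=F) — contradiction.
Both cases fail — unsatisfiable.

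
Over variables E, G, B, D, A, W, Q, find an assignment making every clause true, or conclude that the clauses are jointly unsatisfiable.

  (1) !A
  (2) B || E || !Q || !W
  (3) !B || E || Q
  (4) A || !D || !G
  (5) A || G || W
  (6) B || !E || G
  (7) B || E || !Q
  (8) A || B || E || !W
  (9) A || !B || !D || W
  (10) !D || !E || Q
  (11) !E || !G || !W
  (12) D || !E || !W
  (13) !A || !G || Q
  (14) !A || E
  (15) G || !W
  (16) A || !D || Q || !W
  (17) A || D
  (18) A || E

UNSATISFIABLE

Case A = True:
  Clause (!A) is falsified — contradiction.
Case A = False:
  (A || D) forces D = True.
  (A || !D || !G) forces G = False.
  (A || G || W) forces W = True.
  Clause (G || !W) is falsified — contradiction.
Both cases fail, so the formula is unsatisfiable.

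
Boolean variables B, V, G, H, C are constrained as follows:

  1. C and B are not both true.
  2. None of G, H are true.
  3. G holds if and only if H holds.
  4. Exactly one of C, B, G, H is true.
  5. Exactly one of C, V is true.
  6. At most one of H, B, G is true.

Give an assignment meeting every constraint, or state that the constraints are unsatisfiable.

B = False, V = False, G = False, H = False, C = True

  (1) C=T, B=F — not both ✓
  (2) {G, H}: 0 true — none ✓
  (3) G=F, H=F — same ✓
  (4) {C, B, G, H}: 1 true — exactly one ✓
  (5) {C, V}: 1 true — exactly one ✓
  (6) {H, B, G}: 0 true — at most one ✓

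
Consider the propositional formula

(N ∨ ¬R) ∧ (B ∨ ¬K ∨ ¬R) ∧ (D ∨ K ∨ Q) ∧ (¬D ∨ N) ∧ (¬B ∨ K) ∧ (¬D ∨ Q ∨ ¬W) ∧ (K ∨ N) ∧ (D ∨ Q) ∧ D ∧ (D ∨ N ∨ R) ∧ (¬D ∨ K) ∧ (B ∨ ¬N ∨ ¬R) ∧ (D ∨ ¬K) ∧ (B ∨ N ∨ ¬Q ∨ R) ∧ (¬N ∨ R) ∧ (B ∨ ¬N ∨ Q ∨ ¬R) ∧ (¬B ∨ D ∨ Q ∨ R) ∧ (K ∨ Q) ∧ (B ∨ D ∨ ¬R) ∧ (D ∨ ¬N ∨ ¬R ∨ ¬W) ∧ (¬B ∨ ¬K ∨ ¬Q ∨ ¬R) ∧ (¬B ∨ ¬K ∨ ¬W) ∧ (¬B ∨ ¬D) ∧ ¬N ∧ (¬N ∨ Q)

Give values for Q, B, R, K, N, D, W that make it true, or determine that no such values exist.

Case D = True:
  (¬D ∨ N) forces N = True.
  Clause (¬N) is falsified — contradiction.
Case D = False:
  Clause (D) is falsified — contradiction.
Both cases fail, so the formula is unsatisfiable.

Unsatisfiable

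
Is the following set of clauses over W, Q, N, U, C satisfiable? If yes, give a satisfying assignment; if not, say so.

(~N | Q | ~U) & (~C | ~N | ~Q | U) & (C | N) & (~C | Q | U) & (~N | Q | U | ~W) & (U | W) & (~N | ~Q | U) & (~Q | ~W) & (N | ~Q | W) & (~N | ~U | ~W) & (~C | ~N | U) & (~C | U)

W = False, Q = True, N = True, U = True, C = False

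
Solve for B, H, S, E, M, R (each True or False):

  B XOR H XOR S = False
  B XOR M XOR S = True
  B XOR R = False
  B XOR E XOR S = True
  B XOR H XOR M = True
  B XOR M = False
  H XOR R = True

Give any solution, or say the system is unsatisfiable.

B: False; H: True; S: True; E: False; M: False; R: False

B XOR H XOR S = F XOR T XOR T = False ✓
B XOR M XOR S = F XOR F XOR T = True ✓
B XOR R = F XOR F = False ✓
B XOR E XOR S = F XOR F XOR T = True ✓
B XOR H XOR M = F XOR T XOR F = True ✓
B XOR M = F XOR F = False ✓
H XOR R = T XOR F = True ✓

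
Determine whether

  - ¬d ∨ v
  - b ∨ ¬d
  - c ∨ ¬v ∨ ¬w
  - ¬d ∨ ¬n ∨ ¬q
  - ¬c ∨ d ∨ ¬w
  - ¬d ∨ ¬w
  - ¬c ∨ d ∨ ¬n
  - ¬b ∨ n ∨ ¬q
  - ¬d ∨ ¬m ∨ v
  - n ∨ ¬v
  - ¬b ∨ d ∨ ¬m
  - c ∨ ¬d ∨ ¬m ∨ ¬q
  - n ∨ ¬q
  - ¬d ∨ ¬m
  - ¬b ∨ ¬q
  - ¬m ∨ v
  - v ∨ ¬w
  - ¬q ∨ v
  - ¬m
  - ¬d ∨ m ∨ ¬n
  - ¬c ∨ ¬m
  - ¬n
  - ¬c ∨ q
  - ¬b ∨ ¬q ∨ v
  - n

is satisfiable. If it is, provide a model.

Unsatisfiable — no assignment works.

Case n = True:
  Clause (¬n) is falsified — contradiction.
Case n = False:
  Clause (n) is falsified — contradiction.
Both cases fail, so the formula is unsatisfiable.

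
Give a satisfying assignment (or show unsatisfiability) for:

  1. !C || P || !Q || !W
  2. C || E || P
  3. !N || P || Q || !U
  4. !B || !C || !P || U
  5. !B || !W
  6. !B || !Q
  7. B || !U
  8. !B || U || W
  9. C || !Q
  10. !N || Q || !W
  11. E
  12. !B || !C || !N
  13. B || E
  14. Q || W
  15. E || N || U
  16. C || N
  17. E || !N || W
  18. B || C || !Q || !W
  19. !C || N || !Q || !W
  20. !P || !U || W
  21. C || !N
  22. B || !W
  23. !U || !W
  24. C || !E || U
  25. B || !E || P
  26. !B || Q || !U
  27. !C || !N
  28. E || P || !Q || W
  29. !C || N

Unsatisfiable — no assignment works.

Case N = True:
  (E) forces E = True.
  (C || !N) forces C = True.
  Clause (!C || !N) is falsified — contradiction.
Case N = False:
  (E) forces E = True.
  (C || N) forces C = True.
  Clause (!C || N) is falsified — contradiction.
Both cases fail, so the formula is unsatisfiable.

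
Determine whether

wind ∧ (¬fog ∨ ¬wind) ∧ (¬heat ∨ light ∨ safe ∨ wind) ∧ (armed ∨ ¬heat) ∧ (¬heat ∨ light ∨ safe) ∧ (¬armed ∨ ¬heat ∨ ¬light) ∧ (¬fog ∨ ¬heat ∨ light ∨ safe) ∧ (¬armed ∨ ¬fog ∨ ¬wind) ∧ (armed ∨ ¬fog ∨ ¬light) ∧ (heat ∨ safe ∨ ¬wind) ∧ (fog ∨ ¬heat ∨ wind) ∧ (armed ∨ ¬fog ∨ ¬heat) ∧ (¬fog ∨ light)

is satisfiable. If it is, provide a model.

safe = True, fog = False, wind = True, armed = True, heat = False, light = True

Unit clause (wind) forces wind = True.
In (¬fog ∨ ¬wind) only ¬fog is left, so fog = False.
Try safe = False:
  (heat ∨ safe ∨ ¬wind) forces heat = True.
  (armed ∨ ¬heat) forces armed = True.
  (¬heat ∨ light ∨ safe) forces light = True.
  clause (¬armed ∨ ¬heat ∨ ¬light) is falsified — backtrack.
So safe = True.
Set armed = True.
Set heat = False.
Set light = True.
All clauses satisfied.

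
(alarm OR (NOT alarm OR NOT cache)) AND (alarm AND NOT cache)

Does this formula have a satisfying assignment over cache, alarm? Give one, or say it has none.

cache = False; alarm = True

  alarm OR (NOT alarm OR NOT cache) = True
    NOT alarm OR NOT cache = True
      NOT alarm = False
      NOT cache = True
  alarm AND NOT cache = True
    NOT cache = True
Both conjuncts True, so the formula holds.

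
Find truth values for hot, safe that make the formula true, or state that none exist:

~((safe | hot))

hot=F, safe=F

  ~((safe | hot)) = True
    safe | hot = False
The formula evaluates to True.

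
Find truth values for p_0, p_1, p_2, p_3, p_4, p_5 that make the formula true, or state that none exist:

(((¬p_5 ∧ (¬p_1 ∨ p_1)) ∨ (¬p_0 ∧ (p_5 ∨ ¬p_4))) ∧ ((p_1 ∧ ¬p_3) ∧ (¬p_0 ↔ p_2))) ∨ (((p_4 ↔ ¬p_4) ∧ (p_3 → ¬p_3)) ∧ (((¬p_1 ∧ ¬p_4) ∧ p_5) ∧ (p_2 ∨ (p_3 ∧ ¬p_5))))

p_0=F, p_1=T, p_2=T, p_3=F, p_4=T, p_5=F

  (((¬p_5 ∧ (¬p_1 ∨ p_1)) ∨ (¬p_0 ∧ (p_5 ∨ ¬p_4))) ∧ ((p_1 ∧ ¬p_3) ∧ (¬p_0 ↔ p_2))) ∨ (((p_4 ↔ ¬p_4) ∧ (p_3 → ¬p_3)) ∧ (((¬p_1 ∧ ¬p_4) ∧ p_5) ∧ (p_2 ∨ (p_3 ∧ ¬p_5)))) = True
    ((¬p_5 ∧ (¬p_1 ∨ p_1)) ∨ (¬p_0 ∧ (p_5 ∨ ¬p_4))) ∧ ((p_1 ∧ ¬p_3) ∧ (¬p_0 ↔ p_2)) = True
      (¬p_5 ∧ (¬p_1 ∨ p_1)) ∨ (¬p_0 ∧ (p_5 ∨ ¬p_4)) = True
        ¬p_5 ∧ (¬p_1 ∨ p_1) = True
          ¬p_5 = True
          ¬p_1 ∨ p_1 = True
            ¬p_1 = False
        ¬p_0 ∧ (p_5 ∨ ¬p_4) = False
          ¬p_0 = True
          p_5 ∨ ¬p_4 = False
            ¬p_4 = False
      (p_1 ∧ ¬p_3) ∧ (¬p_0 ↔ p_2) = True
        p_1 ∧ ¬p_3 = True
          ¬p_3 = True
        ¬p_0 ↔ p_2 = True
          ¬p_0 = True
    ((p_4 ↔ ¬p_4) ∧ (p_3 → ¬p_3)) ∧ (((¬p_1 ∧ ¬p_4) ∧ p_5) ∧ (p_2 ∨ (p_3 ∧ ¬p_5))) = False
      (p_4 ↔ ¬p_4) ∧ (p_3 → ¬p_3) = False
        p_4 ↔ ¬p_4 = False
          ¬p_4 = False
        p_3 → ¬p_3 = True
          ¬p_3 = True
      ((¬p_1 ∧ ¬p_4) ∧ p_5) ∧ (p_2 ∨ (p_3 ∧ ¬p_5)) = False
        (¬p_1 ∧ ¬p_4) ∧ p_5 = False
          ¬p_1 ∧ ¬p_4 = False
            ¬p_1 = False
            ¬p_4 = False
        p_2 ∨ (p_3 ∧ ¬p_5) = True
          p_3 ∧ ¬p_5 = False
            ¬p_5 = True
The formula evaluates to True.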